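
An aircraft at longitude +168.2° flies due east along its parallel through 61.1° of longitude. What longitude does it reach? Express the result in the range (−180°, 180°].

-130.7°

Start at +168.2°; shift +61.1° → +229.3°.
+229.3° lies outside (−180°, 180°]; subtract 360° → -130.7°.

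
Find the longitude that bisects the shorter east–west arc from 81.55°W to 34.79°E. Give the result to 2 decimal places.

23.38°W

Signed shortest Δλ from -81.55° to +34.79° is +116.34°.
Midpoint longitude = -81.55° + (+116.34°)/2 = -81.55° + 58.17° = -23.38°.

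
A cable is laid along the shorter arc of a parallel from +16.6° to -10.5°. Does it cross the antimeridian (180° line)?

Signed shortest Δλ = ((-10.5 − 16.6 + 180) mod 360) − 180 = -27.1°.
Going west by 27.1° from +16.6° reaches -10.5° without touching 180°.

No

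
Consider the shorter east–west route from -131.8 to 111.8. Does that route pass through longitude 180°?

Naïve |111.8 − -131.8| = 243.6° > 180°, so the shorter arc goes the other way round — across 180°.
Signed shortest Δλ = ((111.8 − -131.8 + 180) mod 360) − 180 = -116.4°.
Going west by 116.4° from -131.8° passes through 180° before reaching +111.8°.

Yes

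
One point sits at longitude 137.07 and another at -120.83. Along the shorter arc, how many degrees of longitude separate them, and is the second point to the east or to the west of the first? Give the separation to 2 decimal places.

102.10° east

Raw difference: -120.83 − 137.07 = -257.9°.
Normalise into (−180°, 180°]: -257.9° + 360° = 102.1°.
Positive ⇒ the second point lies to the east; separation 102.10°.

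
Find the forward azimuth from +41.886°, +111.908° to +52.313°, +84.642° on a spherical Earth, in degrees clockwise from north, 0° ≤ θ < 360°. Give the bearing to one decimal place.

308.9°

Δλ = 84.642 − 111.908 = -27.266°.
θ = atan2( sin Δλ · cos φ₂ , cos φ₁ · sin φ₂ − sin φ₁ · cos φ₂ · cos Δλ )
  = atan2(-0.28007, 0.22633) = -51.057° → normalised to [0°, 360°): 308.943°.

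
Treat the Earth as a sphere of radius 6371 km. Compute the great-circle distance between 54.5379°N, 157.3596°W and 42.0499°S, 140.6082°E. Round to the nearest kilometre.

Δλ = 140.6082 − -157.3596 = 297.9678°; wrapped into (−180°, 180°]: -62.0322°.
Δφ = -42.0499 − 54.5379 = -96.5878°.
a = sin²(Δφ/2) + cos φ₁ · cos φ₂ · sin²(Δλ/2) = 0.671748.
c = 2·atan2(√a, √(1−a)) = 1.92143 rad → d = 6371·c ≈ 12241.45 km.

12241 km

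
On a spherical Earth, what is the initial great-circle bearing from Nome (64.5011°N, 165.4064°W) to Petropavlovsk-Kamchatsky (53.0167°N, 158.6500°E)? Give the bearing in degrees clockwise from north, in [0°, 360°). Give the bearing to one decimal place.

Δλ = 158.6500 − -165.4064 = 324.0564°; wrapped into (−180°, 180°]: -35.9436°.
θ = atan2( sin Δλ · cos φ₂ , cos φ₁ · sin φ₂ − sin φ₁ · cos φ₂ · cos Δλ )
  = atan2(-0.35312, -0.09571) = -105.166° → normalised to [0°, 360°): 254.834°.

254.8°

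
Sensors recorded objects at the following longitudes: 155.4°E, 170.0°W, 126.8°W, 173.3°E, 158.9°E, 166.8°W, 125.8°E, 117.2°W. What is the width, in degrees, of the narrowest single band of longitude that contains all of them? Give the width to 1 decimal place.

117.0°

Sort the longitudes: -170.0°, -166.8°, -126.8°, -117.2°, +125.8°, +155.4°, +158.9°, +173.3°.
Eastward gaps between consecutive values (wrapping around): 3.2°, 40.0°, 9.6°, 243.0°, 29.6°, 3.5°, 14.4°, 16.7°.
Largest gap = 243.0° ⇒ minimal covering band is its complement: 360° − 243.0° = 117.0°.
Band runs from +125.8° eastward to -117.2°, crossing the antimeridian.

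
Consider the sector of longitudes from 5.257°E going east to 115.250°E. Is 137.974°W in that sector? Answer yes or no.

Band width going east from +5.257° to +115.250°: ((115.250 − 5.257) mod 360) = 109.993°.
Offset of -137.974° east of the west edge: ((-137.974 − 5.257) mod 360) = 216.769°.
216.769° > 109.993° ⇒ outside.

No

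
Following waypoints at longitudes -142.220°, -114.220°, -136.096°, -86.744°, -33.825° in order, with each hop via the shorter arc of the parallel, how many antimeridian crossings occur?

Leg 1: -142.220° → -114.220°, shortest Δλ = 28.0° (east) — does not cross 180°.
Leg 2: -114.220° → -136.096°, shortest Δλ = -21.876° (west) — does not cross 180°.
Leg 3: -136.096° → -86.744°, shortest Δλ = 49.352° (east) — does not cross 180°.
Leg 4: -86.744° → -33.825°, shortest Δλ = 52.919° (east) — does not cross 180°.
Total crossings: 0.

0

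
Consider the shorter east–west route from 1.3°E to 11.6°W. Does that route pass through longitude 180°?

Signed shortest Δλ = ((-11.6 − 1.3 + 180) mod 360) − 180 = -12.9°.
Going west by 12.9° from +1.3° reaches -11.6° without touching 180°.

No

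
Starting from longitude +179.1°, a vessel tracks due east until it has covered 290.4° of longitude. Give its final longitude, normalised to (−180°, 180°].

Start at +179.1°; shift +290.4° → +469.5°.
+469.5° lies outside (−180°, 180°]; subtract 360° → +109.5°.

+109.5°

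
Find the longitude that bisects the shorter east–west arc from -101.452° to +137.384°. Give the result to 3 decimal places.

Signed shortest Δλ from -101.452° to +137.384° is -121.164°.
Midpoint longitude = -101.452° + (-121.164°)/2 = -101.452° − 60.582° = -162.034°.
(The naïve average (-101.452 + +137.384)/2 = 17.966° is on the wrong side of the globe.)

-162.034°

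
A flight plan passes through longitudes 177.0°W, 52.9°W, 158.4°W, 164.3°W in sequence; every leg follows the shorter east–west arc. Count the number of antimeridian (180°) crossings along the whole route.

0

Leg 1: -177.0° → -52.9°, shortest Δλ = 124.1° (east) — does not cross 180°.
Leg 2: -52.9° → -158.4°, shortest Δλ = -105.5° (west) — does not cross 180°.
Leg 3: -158.4° → -164.3°, shortest Δλ = -5.9° (west) — does not cross 180°.
Total crossings: 0.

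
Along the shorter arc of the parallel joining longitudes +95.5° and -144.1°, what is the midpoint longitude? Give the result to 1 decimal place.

Signed shortest Δλ from +95.5° to -144.1° is +120.4°.
Midpoint longitude = +95.5° + (+120.4°)/2 = +95.5° + 60.2° = +155.7°.
(The naïve average (+95.5 + -144.1)/2 = -24.3° is on the wrong side of the globe.)

+155.7°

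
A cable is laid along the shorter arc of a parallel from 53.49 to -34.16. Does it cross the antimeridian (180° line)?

Signed shortest Δλ = ((-34.16 − 53.49 + 180) mod 360) − 180 = -87.65°.
Going west by 87.65° from +53.49° reaches -34.16° without touching 180°.

No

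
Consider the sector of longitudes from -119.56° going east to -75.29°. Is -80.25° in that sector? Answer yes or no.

Band width going east from -119.56° to -75.29°: ((-75.29 − -119.56) mod 360) = 44.27°.
Offset of -80.25° east of the west edge: ((-80.25 − -119.56) mod 360) = 39.31°.
39.31° ≤ 44.27° ⇒ inside.

Yes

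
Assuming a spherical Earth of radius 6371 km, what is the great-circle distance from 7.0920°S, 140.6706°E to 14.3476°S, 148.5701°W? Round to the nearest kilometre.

Δλ = -148.5701 − 140.6706 = -289.2407°; wrapped into (−180°, 180°]: 70.7593°.
Δφ = -14.3476 − -7.0920 = -7.2556°.
a = sin²(Δφ/2) + cos φ₁ · cos φ₂ · sin²(Δλ/2) = 0.326294.
c = 2·atan2(√a, √(1−a)) = 1.21599 rad → d = 6371·c ≈ 7747.06 km.

7747 km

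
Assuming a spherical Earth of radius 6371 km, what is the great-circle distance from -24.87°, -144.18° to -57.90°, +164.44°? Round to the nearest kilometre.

Δλ = 164.44 − -144.18 = 308.62°; wrapped into (−180°, 180°]: -51.38°.
Δφ = -57.90 − -24.87 = -33.03°.
a = sin²(Δφ/2) + cos φ₁ · cos φ₂ · sin²(Δλ/2) = 0.171409.
c = 2·atan2(√a, √(1−a)) = 0.85372 rad → d = 6371·c ≈ 5439.07 km.

5439 km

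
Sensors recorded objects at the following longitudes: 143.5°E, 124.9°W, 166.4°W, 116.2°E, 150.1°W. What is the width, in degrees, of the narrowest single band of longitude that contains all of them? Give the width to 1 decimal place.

118.9°

Sort the longitudes: -166.4°, -150.1°, -124.9°, +116.2°, +143.5°.
Eastward gaps between consecutive values (wrapping around): 16.3°, 25.2°, 241.1°, 27.3°, 50.1°.
Largest gap = 241.1° ⇒ minimal covering band is its complement: 360° − 241.1° = 118.9°.
Band runs from +116.2° eastward to -124.9°, crossing the antimeridian.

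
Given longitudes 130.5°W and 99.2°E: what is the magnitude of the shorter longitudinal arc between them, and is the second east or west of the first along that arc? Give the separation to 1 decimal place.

Raw difference: 99.2 − -130.5 = 229.7°.
Normalise into (−180°, 180°]: 229.7° − 360° = -130.3°.
Negative ⇒ the second point lies to the west; separation 130.3°.

130.3° west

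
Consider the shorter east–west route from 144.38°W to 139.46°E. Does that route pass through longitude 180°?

Yes

Naïve |139.46 − -144.38| = 283.84° > 180°, so the shorter arc goes the other way round — across 180°.
Signed shortest Δλ = ((139.46 − -144.38 + 180) mod 360) − 180 = -76.16°.
Going west by 76.16° from -144.38° passes through 180° before reaching +139.46°.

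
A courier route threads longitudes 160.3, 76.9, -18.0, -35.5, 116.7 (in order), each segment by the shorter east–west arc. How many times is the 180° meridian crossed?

Leg 1: +160.3° → +76.9°, shortest Δλ = -83.4° (west) — does not cross 180°.
Leg 2: +76.9° → -18.0°, shortest Δλ = -94.9° (west) — does not cross 180°.
Leg 3: -18.0° → -35.5°, shortest Δλ = -17.5° (west) — does not cross 180°.
Leg 4: -35.5° → +116.7°, shortest Δλ = 152.2° (east) — does not cross 180°.
Total crossings: 0.

0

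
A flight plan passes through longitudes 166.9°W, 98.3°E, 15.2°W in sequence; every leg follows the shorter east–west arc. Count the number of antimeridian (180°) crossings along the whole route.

1

Leg 1: -166.9° → +98.3°, shortest Δλ = -94.8° (west) — crosses 180°.
Leg 2: +98.3° → -15.2°, shortest Δλ = -113.5° (west) — does not cross 180°.
Total crossings: 1.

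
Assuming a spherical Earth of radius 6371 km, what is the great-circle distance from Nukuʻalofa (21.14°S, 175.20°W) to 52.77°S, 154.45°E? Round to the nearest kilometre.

4367 km

Δλ = 154.45 − -175.20 = 329.65°; wrapped into (−180°, 180°]: -30.35°.
Δφ = -52.77 − -21.14 = -31.63°.
a = sin²(Δφ/2) + cos φ₁ · cos φ₂ · sin²(Δλ/2) = 0.112941.
c = 2·atan2(√a, √(1−a)) = 0.68548 rad → d = 6371·c ≈ 4367.17 km.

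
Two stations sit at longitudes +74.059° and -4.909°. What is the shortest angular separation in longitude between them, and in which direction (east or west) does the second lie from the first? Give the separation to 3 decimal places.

78.968° west

Raw difference: -4.909 − 74.059 = -78.968°.
Normalise into (−180°, 180°]: -78.968° stays -78.968°.
Negative ⇒ the second point lies to the west; separation 78.968°.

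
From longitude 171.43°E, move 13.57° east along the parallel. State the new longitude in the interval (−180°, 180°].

175.00°W

Start at +171.43°; shift +13.57° → +185.00°.
+185.00° lies outside (−180°, 180°]; subtract 360° → -175.00°.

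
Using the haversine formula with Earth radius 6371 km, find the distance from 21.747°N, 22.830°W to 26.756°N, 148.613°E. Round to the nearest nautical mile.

7853 nmi

Δλ = 148.613 − -22.830 = 171.443°.
Δφ = 26.756 − 21.747 = 5.009°.
a = sin²(Δφ/2) + cos φ₁ · cos φ₂ · sin²(Δλ/2) = 0.826674.
c = 2·atan2(√a, √(1−a)) = 2.28280 rad → d = 6371·c ≈ 14543.69 km ≈ 7852.96 nmi.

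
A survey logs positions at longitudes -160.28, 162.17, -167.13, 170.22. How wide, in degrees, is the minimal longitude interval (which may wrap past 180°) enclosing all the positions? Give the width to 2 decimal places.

Sort the longitudes: -167.13°, -160.28°, +162.17°, +170.22°.
Eastward gaps between consecutive values (wrapping around): 6.85°, 322.45°, 8.05°, 22.65°.
Largest gap = 322.45° ⇒ minimal covering band is its complement: 360° − 322.45° = 37.55°.
Band runs from +162.17° eastward to -160.28°, crossing the antimeridian.

37.55°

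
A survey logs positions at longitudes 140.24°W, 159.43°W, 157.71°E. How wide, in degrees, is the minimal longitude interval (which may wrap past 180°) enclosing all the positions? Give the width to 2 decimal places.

62.05°

Sort the longitudes: -159.43°, -140.24°, +157.71°.
Eastward gaps between consecutive values (wrapping around): 19.19°, 297.95°, 42.86°.
Largest gap = 297.95° ⇒ minimal covering band is its complement: 360° − 297.95° = 62.05°.
Band runs from +157.71° eastward to -140.24°, crossing the antimeridian.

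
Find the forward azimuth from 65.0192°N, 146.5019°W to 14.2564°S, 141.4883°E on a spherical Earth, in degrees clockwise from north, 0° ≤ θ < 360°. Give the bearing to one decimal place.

247.8°

Δλ = 141.4883 − -146.5019 = 287.9902°; wrapped into (−180°, 180°]: -72.0098°.
θ = atan2( sin Δλ · cos φ₂ , cos φ₁ · sin φ₂ − sin φ₁ · cos φ₂ · cos Δλ )
  = atan2(-0.92182, -0.37534) = -112.155° → normalised to [0°, 360°): 247.845°.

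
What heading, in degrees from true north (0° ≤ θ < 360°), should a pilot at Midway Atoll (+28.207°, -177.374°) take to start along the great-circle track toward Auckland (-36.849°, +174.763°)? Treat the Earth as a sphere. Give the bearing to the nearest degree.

187°

Δλ = 174.763 − -177.374 = 352.137°; wrapped into (−180°, 180°]: -7.863°.
θ = atan2( sin Δλ · cos φ₂ , cos φ₁ · sin φ₂ − sin φ₁ · cos φ₂ · cos Δλ )
  = atan2(-0.10947, -0.90316) = -173.089° → normalised to [0°, 360°): 186.911°.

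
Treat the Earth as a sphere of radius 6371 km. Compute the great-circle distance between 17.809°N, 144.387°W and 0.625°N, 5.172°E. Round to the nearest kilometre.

16104 km

Δλ = 5.172 − -144.387 = 149.559°.
Δφ = 0.625 − 17.809 = -17.184°.
a = sin²(Δφ/2) + cos φ₁ · cos φ₂ · sin²(Δλ/2) = 0.908727.
c = 2·atan2(√a, √(1−a)) = 2.52777 rad → d = 6371·c ≈ 16104.43 km.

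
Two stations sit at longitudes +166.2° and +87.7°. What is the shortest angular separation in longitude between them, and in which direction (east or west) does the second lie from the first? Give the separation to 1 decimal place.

78.5° west

Raw difference: 87.7 − 166.2 = -78.5°.
Normalise into (−180°, 180°]: -78.5° stays -78.5°.
Negative ⇒ the second point lies to the west; separation 78.5°.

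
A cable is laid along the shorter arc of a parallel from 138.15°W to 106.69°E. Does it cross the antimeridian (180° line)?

Naïve |106.69 − -138.15| = 244.84° > 180°, so the shorter arc goes the other way round — across 180°.
Signed shortest Δλ = ((106.69 − -138.15 + 180) mod 360) − 180 = -115.16°.
Going west by 115.16° from -138.15° passes through 180° before reaching +106.69°.

Yes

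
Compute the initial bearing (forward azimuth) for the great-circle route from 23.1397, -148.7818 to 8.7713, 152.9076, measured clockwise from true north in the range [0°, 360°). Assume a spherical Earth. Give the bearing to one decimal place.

Δλ = 152.9076 − -148.7818 = 301.6894°; wrapped into (−180°, 180°]: -58.3106°.
θ = atan2( sin Δλ · cos φ₂ , cos φ₁ · sin φ₂ − sin φ₁ · cos φ₂ · cos Δλ )
  = atan2(-0.84096, -0.06380) = -94.338° → normalised to [0°, 360°): 265.662°.

265.7°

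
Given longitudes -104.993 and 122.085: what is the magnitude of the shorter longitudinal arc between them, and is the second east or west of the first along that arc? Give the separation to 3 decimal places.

132.922° west

Raw difference: 122.085 − -104.993 = 227.078°.
Normalise into (−180°, 180°]: 227.078° − 360° = -132.922°.
Negative ⇒ the second point lies to the west; separation 132.922°.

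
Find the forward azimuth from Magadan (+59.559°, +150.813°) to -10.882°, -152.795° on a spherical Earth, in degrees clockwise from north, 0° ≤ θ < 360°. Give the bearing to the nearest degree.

125°

Δλ = -152.795 − 150.813 = -303.608°; wrapped into (−180°, 180°]: 56.392°.
θ = atan2( sin Δλ · cos φ₂ , cos φ₁ · sin φ₂ − sin φ₁ · cos φ₂ · cos Δλ )
  = atan2(0.81787, -0.56428) = 124.603° → normalised to [0°, 360°): 124.603°.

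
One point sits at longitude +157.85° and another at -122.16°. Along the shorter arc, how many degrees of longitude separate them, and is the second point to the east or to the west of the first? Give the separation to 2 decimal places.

79.99° east

Raw difference: -122.16 − 157.85 = -280.01°.
Normalise into (−180°, 180°]: -280.01° + 360° = 79.99°.
Positive ⇒ the second point lies to the east; separation 79.99°.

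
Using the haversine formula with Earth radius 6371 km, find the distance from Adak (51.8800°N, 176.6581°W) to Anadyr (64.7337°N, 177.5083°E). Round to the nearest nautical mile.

Δλ = 177.5083 − -176.6581 = 354.1664°; wrapped into (−180°, 180°]: -5.8336°.
Δφ = 64.7337 − 51.8800 = 12.8537°.
a = sin²(Δφ/2) + cos φ₁ · cos φ₂ · sin²(Δλ/2) = 0.013212.
c = 2·atan2(√a, √(1−a)) = 0.23039 rad → d = 6371·c ≈ 1467.83 km ≈ 792.57 nmi.

793 nmi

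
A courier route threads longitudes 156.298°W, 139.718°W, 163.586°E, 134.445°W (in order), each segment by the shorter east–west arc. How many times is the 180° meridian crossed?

2

Leg 1: -156.298° → -139.718°, shortest Δλ = 16.58° (east) — does not cross 180°.
Leg 2: -139.718° → +163.586°, shortest Δλ = -56.696° (west) — crosses 180°.
Leg 3: +163.586° → -134.445°, shortest Δλ = 61.969° (east) — crosses 180°.
Total crossings: 2.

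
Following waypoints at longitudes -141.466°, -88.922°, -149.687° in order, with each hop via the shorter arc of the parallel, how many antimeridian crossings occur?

0

Leg 1: -141.466° → -88.922°, shortest Δλ = 52.544° (east) — does not cross 180°.
Leg 2: -88.922° → -149.687°, shortest Δλ = -60.765° (west) — does not cross 180°.
Total crossings: 0.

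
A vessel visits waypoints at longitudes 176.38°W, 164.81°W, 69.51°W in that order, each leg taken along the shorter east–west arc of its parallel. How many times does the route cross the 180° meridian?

0

Leg 1: -176.38° → -164.81°, shortest Δλ = 11.57° (east) — does not cross 180°.
Leg 2: -164.81° → -69.51°, shortest Δλ = 95.3° (east) — does not cross 180°.
Total crossings: 0.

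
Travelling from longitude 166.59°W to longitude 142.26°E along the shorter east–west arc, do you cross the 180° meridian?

Yes

Naïve |142.26 − -166.59| = 308.85° > 180°, so the shorter arc goes the other way round — across 180°.
Signed shortest Δλ = ((142.26 − -166.59 + 180) mod 360) − 180 = -51.15°.
Going west by 51.15° from -166.59° passes through 180° before reaching +142.26°.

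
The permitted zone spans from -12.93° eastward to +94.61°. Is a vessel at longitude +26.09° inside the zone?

Yes

Band width going east from -12.93° to +94.61°: ((94.61 − -12.93) mod 360) = 107.54°.
Offset of +26.09° east of the west edge: ((26.09 − -12.93) mod 360) = 39.02°.
39.02° ≤ 107.54° ⇒ inside.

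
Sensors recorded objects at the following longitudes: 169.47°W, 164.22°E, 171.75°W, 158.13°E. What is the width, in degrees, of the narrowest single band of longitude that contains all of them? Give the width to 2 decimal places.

Sort the longitudes: -171.75°, -169.47°, +158.13°, +164.22°.
Eastward gaps between consecutive values (wrapping around): 2.28°, 327.60°, 6.09°, 24.03°.
Largest gap = 327.60° ⇒ minimal covering band is its complement: 360° − 327.60° = 32.40°.
Band runs from +158.13° eastward to -169.47°, crossing the antimeridian.

32.40°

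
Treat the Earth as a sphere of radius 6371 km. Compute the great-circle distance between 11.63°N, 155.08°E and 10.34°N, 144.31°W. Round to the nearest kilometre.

Δλ = -144.31 − 155.08 = -299.39°; wrapped into (−180°, 180°]: 60.61°.
Δφ = 10.34 − 11.63 = -1.29°.
a = sin²(Δφ/2) + cos φ₁ · cos φ₂ · sin²(Δλ/2) = 0.245473.
c = 2·atan2(√a, √(1−a)) = 1.03671 rad → d = 6371·c ≈ 6604.89 km.

6605 km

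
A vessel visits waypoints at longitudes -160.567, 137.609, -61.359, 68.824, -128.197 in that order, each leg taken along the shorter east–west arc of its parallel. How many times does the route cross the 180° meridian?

Leg 1: -160.567° → +137.609°, shortest Δλ = -61.824° (west) — crosses 180°.
Leg 2: +137.609° → -61.359°, shortest Δλ = 161.032° (east) — crosses 180°.
Leg 3: -61.359° → +68.824°, shortest Δλ = 130.183° (east) — does not cross 180°.
Leg 4: +68.824° → -128.197°, shortest Δλ = 162.979° (east) — crosses 180°.
Total crossings: 3.

3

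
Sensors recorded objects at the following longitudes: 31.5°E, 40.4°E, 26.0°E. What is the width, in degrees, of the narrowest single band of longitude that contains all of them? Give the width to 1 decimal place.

14.4°

Sort the longitudes: +26.0°, +31.5°, +40.4°.
Eastward gaps between consecutive values (wrapping around): 5.5°, 8.9°, 345.6°.
Largest gap = 345.6° ⇒ minimal covering band is its complement: 360° − 345.6° = 14.4°.
Band runs from +26.0° eastward to +40.4°.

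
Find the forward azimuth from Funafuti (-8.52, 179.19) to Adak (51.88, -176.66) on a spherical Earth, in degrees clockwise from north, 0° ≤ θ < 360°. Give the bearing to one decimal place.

Δλ = -176.66 − 179.19 = -355.85°; wrapped into (−180°, 180°]: 4.15°.
θ = atan2( sin Δλ · cos φ₂ , cos φ₁ · sin φ₂ − sin φ₁ · cos φ₂ · cos Δλ )
  = atan2(0.04467, 0.86926) = 2.942° → normalised to [0°, 360°): 2.942°.

2.9°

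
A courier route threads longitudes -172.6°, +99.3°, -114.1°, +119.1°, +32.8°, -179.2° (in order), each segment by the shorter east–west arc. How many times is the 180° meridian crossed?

4

Leg 1: -172.6° → +99.3°, shortest Δλ = -88.1° (west) — crosses 180°.
Leg 2: +99.3° → -114.1°, shortest Δλ = 146.6° (east) — crosses 180°.
Leg 3: -114.1° → +119.1°, shortest Δλ = -126.8° (west) — crosses 180°.
Leg 4: +119.1° → +32.8°, shortest Δλ = -86.3° (west) — does not cross 180°.
Leg 5: +32.8° → -179.2°, shortest Δλ = 148.0° (east) — crosses 180°.
Total crossings: 4.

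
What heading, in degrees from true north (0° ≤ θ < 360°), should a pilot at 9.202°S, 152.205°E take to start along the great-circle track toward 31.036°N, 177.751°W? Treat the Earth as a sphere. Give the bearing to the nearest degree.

34°

Δλ = -177.751 − 152.205 = -329.956°; wrapped into (−180°, 180°]: 30.044°.
θ = atan2( sin Δλ · cos φ₂ , cos φ₁ · sin φ₂ − sin φ₁ · cos φ₂ · cos Δλ )
  = atan2(0.42899, 0.62755) = 34.356° → normalised to [0°, 360°): 34.356°.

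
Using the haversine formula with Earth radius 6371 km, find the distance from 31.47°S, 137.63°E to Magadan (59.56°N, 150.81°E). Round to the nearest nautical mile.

5505 nmi

Δλ = 150.81 − 137.63 = 13.18°.
Δφ = 59.56 − -31.47 = 91.03°.
a = sin²(Δφ/2) + cos φ₁ · cos φ₂ · sin²(Δλ/2) = 0.514679.
c = 2·atan2(√a, √(1−a)) = 1.60016 rad → d = 6371·c ≈ 10194.61 km ≈ 5504.65 nmi.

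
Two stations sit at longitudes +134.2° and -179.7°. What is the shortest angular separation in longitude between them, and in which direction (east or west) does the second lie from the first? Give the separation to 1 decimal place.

Raw difference: -179.7 − 134.2 = -313.9°.
Normalise into (−180°, 180°]: -313.9° + 360° = 46.1°.
Positive ⇒ the second point lies to the east; separation 46.1°.

46.1° east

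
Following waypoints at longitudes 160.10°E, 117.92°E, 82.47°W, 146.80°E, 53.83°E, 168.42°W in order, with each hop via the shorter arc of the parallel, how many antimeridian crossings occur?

3

Leg 1: +160.10° → +117.92°, shortest Δλ = -42.18° (west) — does not cross 180°.
Leg 2: +117.92° → -82.47°, shortest Δλ = 159.61° (east) — crosses 180°.
Leg 3: -82.47° → +146.80°, shortest Δλ = -130.73° (west) — crosses 180°.
Leg 4: +146.80° → +53.83°, shortest Δλ = -92.97° (west) — does not cross 180°.
Leg 5: +53.83° → -168.42°, shortest Δλ = 137.75° (east) — crosses 180°.
Total crossings: 3.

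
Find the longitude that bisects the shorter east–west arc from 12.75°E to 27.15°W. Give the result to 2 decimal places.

Signed shortest Δλ from +12.75° to -27.15° is -39.90°.
Midpoint longitude = +12.75° + (-39.90°)/2 = +12.75° − 19.95° = -7.20°.

7.20°W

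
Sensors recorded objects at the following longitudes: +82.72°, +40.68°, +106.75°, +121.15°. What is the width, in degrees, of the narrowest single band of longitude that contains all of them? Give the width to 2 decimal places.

Sort the longitudes: +40.68°, +82.72°, +106.75°, +121.15°.
Eastward gaps between consecutive values (wrapping around): 42.04°, 24.03°, 14.40°, 279.53°.
Largest gap = 279.53° ⇒ minimal covering band is its complement: 360° − 279.53° = 80.47°.
Band runs from +40.68° eastward to +121.15°.

80.47°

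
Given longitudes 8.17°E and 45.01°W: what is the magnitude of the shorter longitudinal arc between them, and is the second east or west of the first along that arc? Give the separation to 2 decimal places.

Raw difference: -45.01 − 8.17 = -53.18°.
Normalise into (−180°, 180°]: -53.18° stays -53.18°.
Negative ⇒ the second point lies to the west; separation 53.18°.

53.18° west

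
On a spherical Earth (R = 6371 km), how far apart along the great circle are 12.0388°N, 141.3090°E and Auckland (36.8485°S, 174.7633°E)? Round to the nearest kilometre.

Δλ = 174.7633 − 141.3090 = 33.4543°.
Δφ = -36.8485 − 12.0388 = -48.8873°.
a = sin²(Δφ/2) + cos φ₁ · cos φ₂ · sin²(Δλ/2) = 0.236059.
c = 2·atan2(√a, √(1−a)) = 1.01469 rad → d = 6371·c ≈ 6464.60 km.

6465 km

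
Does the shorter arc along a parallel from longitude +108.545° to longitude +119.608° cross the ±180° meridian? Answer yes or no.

No

Signed shortest Δλ = ((119.608 − 108.545 + 180) mod 360) − 180 = 11.063°.
Going east by 11.063° from +108.545° reaches +119.608° without touching 180°.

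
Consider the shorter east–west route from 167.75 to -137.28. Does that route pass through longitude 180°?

Yes

Naïve |-137.28 − 167.75| = 305.03° > 180°, so the shorter arc goes the other way round — across 180°.
Signed shortest Δλ = ((-137.28 − 167.75 + 180) mod 360) − 180 = 54.97°.
Going east by 54.97° from +167.75° passes through 180° before reaching -137.28°.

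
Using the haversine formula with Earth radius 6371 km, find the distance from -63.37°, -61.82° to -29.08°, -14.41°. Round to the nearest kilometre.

5071 km

Δλ = -14.41 − -61.82 = 47.41°.
Δφ = -29.08 − -63.37 = 34.29°.
a = sin²(Δφ/2) + cos φ₁ · cos φ₂ · sin²(Δλ/2) = 0.150215.
c = 2·atan2(√a, √(1−a)) = 0.79600 rad → d = 6371·c ≈ 5071.31 km.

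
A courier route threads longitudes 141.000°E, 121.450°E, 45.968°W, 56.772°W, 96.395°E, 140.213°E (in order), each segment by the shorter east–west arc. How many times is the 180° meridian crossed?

0

Leg 1: +141.000° → +121.450°, shortest Δλ = -19.55° (west) — does not cross 180°.
Leg 2: +121.450° → -45.968°, shortest Δλ = -167.418° (west) — does not cross 180°.
Leg 3: -45.968° → -56.772°, shortest Δλ = -10.804° (west) — does not cross 180°.
Leg 4: -56.772° → +96.395°, shortest Δλ = 153.167° (east) — does not cross 180°.
Leg 5: +96.395° → +140.213°, shortest Δλ = 43.818° (east) — does not cross 180°.
Total crossings: 0.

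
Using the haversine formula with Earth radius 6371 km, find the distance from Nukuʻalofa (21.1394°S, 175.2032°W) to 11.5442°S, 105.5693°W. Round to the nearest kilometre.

7454 km

Δλ = -105.5693 − -175.2032 = 69.6339°.
Δφ = -11.5442 − -21.1394 = 9.5952°.
a = sin²(Δφ/2) + cos φ₁ · cos φ₂ · sin²(Δλ/2) = 0.304898.
c = 2·atan2(√a, √(1−a)) = 1.16994 rad → d = 6371·c ≈ 7453.71 km.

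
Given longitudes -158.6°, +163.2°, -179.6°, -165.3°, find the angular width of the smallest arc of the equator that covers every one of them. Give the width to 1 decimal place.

38.2°

Sort the longitudes: -179.6°, -165.3°, -158.6°, +163.2°.
Eastward gaps between consecutive values (wrapping around): 14.3°, 6.7°, 321.8°, 17.2°.
Largest gap = 321.8° ⇒ minimal covering band is its complement: 360° − 321.8° = 38.2°.
Band runs from +163.2° eastward to -158.6°, crossing the antimeridian.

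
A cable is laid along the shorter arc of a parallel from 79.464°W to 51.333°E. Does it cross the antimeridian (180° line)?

No

Signed shortest Δλ = ((51.333 − -79.464 + 180) mod 360) − 180 = 130.797°.
Going east by 130.797° from -79.464° reaches +51.333° without touching 180°.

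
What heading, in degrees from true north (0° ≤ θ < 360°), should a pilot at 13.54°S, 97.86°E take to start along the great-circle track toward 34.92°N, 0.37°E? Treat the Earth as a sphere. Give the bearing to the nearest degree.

303°

Δλ = 0.37 − 97.86 = -97.49°.
θ = atan2( sin Δλ · cos φ₂ , cos φ₁ · sin φ₂ − sin φ₁ · cos φ₂ · cos Δλ )
  = atan2(-0.81296, 0.53150) = -56.824° → normalised to [0°, 360°): 303.176°.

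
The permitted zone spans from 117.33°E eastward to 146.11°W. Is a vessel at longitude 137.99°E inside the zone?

Band width going east from +117.33° to -146.11°: ((-146.11 − 117.33) mod 360) = 96.56°.
Offset of +137.99° east of the west edge: ((137.99 − 117.33) mod 360) = 20.66°.
20.66° ≤ 96.56° ⇒ inside.

Yes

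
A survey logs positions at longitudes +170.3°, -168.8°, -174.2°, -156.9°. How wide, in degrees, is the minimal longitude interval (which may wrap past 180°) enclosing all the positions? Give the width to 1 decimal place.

32.8°

Sort the longitudes: -174.2°, -168.8°, -156.9°, +170.3°.
Eastward gaps between consecutive values (wrapping around): 5.4°, 11.9°, 327.2°, 15.5°.
Largest gap = 327.2° ⇒ minimal covering band is its complement: 360° − 327.2° = 32.8°.
Band runs from +170.3° eastward to -156.9°, crossing the antimeridian.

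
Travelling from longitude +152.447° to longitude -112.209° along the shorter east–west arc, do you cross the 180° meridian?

Yes

Naïve |-112.209 − 152.447| = 264.656° > 180°, so the shorter arc goes the other way round — across 180°.
Signed shortest Δλ = ((-112.209 − 152.447 + 180) mod 360) − 180 = 95.344°.
Going east by 95.344° from +152.447° passes through 180° before reaching -112.209°.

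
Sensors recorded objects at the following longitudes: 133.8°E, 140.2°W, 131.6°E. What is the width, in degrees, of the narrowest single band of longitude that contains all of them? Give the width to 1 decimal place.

Sort the longitudes: -140.2°, +131.6°, +133.8°.
Eastward gaps between consecutive values (wrapping around): 271.8°, 2.2°, 86.0°.
Largest gap = 271.8° ⇒ minimal covering band is its complement: 360° − 271.8° = 88.2°.
Band runs from +131.6° eastward to -140.2°, crossing the antimeridian.

88.2°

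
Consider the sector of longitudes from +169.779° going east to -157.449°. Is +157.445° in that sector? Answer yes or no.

Band width going east from +169.779° to -157.449°: ((-157.449 − 169.779) mod 360) = 32.772°.
Offset of +157.445° east of the west edge: ((157.445 − 169.779) mod 360) = 347.666°.
347.666° > 32.772° ⇒ outside.

No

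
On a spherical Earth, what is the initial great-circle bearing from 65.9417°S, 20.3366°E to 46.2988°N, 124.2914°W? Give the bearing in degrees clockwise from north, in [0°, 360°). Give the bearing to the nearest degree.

241°

Δλ = -124.2914 − 20.3366 = -144.6280°.
θ = atan2( sin Δλ · cos φ₂ , cos φ₁ · sin φ₂ − sin φ₁ · cos φ₂ · cos Δλ )
  = atan2(-0.39995, -0.21970) = -118.781° → normalised to [0°, 360°): 241.219°.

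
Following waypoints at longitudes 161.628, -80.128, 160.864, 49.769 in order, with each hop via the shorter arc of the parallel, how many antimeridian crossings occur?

Leg 1: +161.628° → -80.128°, shortest Δλ = 118.244° (east) — crosses 180°.
Leg 2: -80.128° → +160.864°, shortest Δλ = -119.008° (west) — crosses 180°.
Leg 3: +160.864° → +49.769°, shortest Δλ = -111.095° (west) — does not cross 180°.
Total crossings: 2.

2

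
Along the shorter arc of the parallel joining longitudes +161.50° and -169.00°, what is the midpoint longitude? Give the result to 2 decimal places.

Signed shortest Δλ from +161.50° to -169.00° is +29.50°.
Midpoint longitude = +161.50° + (+29.50°)/2 = +161.50° + 14.75° = +176.25°.
(The naïve average (+161.50 + -169.00)/2 = -3.75° is on the wrong side of the globe.)

+176.25°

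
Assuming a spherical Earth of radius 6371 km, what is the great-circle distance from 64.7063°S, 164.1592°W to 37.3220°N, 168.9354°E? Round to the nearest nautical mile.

6256 nmi

Δλ = 168.9354 − -164.1592 = 333.0946°; wrapped into (−180°, 180°]: -26.9054°.
Δφ = 37.3220 − -64.7063 = 102.0283°.
a = sin²(Δφ/2) + cos φ₁ · cos φ₂ · sin²(Δλ/2) = 0.622587.
c = 2·atan2(√a, √(1−a)) = 1.81850 rad → d = 6371·c ≈ 11585.63 km ≈ 6255.74 nmi.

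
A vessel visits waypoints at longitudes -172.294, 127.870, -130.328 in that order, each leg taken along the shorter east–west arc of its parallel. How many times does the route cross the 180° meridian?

2

Leg 1: -172.294° → +127.870°, shortest Δλ = -59.836° (west) — crosses 180°.
Leg 2: +127.870° → -130.328°, shortest Δλ = 101.802° (east) — crosses 180°.
Total crossings: 2.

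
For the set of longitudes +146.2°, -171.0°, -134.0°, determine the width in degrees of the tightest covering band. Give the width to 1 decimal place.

79.8°

Sort the longitudes: -171.0°, -134.0°, +146.2°.
Eastward gaps between consecutive values (wrapping around): 37.0°, 280.2°, 42.8°.
Largest gap = 280.2° ⇒ minimal covering band is its complement: 360° − 280.2° = 79.8°.
Band runs from +146.2° eastward to -134.0°, crossing the antimeridian.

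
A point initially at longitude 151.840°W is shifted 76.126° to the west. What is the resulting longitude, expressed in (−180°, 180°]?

Start at -151.840°; shift −76.126° → -227.966°.
-227.966° lies outside (−180°, 180°]; add 360° → +132.034°.

132.034°E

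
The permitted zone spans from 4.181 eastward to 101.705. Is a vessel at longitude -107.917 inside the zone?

No

Band width going east from +4.181° to +101.705°: ((101.705 − 4.181) mod 360) = 97.524°.
Offset of -107.917° east of the west edge: ((-107.917 − 4.181) mod 360) = 247.902°.
247.902° > 97.524° ⇒ outside.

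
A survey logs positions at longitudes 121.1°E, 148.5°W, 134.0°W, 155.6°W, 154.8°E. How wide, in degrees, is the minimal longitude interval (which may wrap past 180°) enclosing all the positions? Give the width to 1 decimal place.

104.9°

Sort the longitudes: -155.6°, -148.5°, -134.0°, +121.1°, +154.8°.
Eastward gaps between consecutive values (wrapping around): 7.1°, 14.5°, 255.1°, 33.7°, 49.6°.
Largest gap = 255.1° ⇒ minimal covering band is its complement: 360° − 255.1° = 104.9°.
Band runs from +121.1° eastward to -134.0°, crossing the antimeridian.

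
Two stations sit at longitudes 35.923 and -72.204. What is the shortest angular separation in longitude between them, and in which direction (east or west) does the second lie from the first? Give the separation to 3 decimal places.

Raw difference: -72.204 − 35.923 = -108.127°.
Normalise into (−180°, 180°]: -108.127° stays -108.127°.
Negative ⇒ the second point lies to the west; separation 108.127°.

108.127° west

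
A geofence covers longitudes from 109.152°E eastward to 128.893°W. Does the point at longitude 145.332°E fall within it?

Yes

Band width going east from +109.152° to -128.893°: ((-128.893 − 109.152) mod 360) = 121.955°.
Offset of +145.332° east of the west edge: ((145.332 − 109.152) mod 360) = 36.180°.
36.180° ≤ 121.955° ⇒ inside.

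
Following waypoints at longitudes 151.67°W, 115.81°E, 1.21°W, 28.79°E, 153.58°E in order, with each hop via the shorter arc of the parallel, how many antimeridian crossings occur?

1

Leg 1: -151.67° → +115.81°, shortest Δλ = -92.52° (west) — crosses 180°.
Leg 2: +115.81° → -1.21°, shortest Δλ = -117.02° (west) — does not cross 180°.
Leg 3: -1.21° → +28.79°, shortest Δλ = 30.0° (east) — does not cross 180°.
Leg 4: +28.79° → +153.58°, shortest Δλ = 124.79° (east) — does not cross 180°.
Total crossings: 1.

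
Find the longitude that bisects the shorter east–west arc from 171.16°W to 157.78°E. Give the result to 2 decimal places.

Signed shortest Δλ from -171.16° to +157.78° is -31.06°.
Midpoint longitude = -171.16° + (-31.06°)/2 = -171.16° − 15.53° = -186.69°.
Normalise into (−180°, 180°]: +173.31°.
(The naïve average (-171.16 + +157.78)/2 = -6.69° is on the wrong side of the globe.)

173.31°E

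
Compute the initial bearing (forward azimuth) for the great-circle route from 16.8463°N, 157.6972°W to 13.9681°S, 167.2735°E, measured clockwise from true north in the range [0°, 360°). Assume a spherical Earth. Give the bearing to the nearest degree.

Δλ = 167.2735 − -157.6972 = 324.9707°; wrapped into (−180°, 180°]: -35.0293°.
θ = atan2( sin Δλ · cos φ₂ , cos φ₁ · sin φ₂ − sin φ₁ · cos φ₂ · cos Δλ )
  = atan2(-0.55702, -0.46132) = -129.631° → normalised to [0°, 360°): 230.369°.

230°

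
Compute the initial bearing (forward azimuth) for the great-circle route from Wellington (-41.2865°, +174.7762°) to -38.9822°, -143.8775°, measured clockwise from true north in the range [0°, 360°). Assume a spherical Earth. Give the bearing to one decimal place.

99.7°

Δλ = -143.8775 − 174.7762 = -318.6537°; wrapped into (−180°, 180°]: 41.3463°.
θ = atan2( sin Δλ · cos φ₂ , cos φ₁ · sin φ₂ − sin φ₁ · cos φ₂ · cos Δλ )
  = atan2(0.51352, -0.08765) = 99.686° → normalised to [0°, 360°): 99.686°.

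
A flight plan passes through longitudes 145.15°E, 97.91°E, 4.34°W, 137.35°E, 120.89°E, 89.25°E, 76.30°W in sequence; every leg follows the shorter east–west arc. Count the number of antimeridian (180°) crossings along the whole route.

Leg 1: +145.15° → +97.91°, shortest Δλ = -47.24° (west) — does not cross 180°.
Leg 2: +97.91° → -4.34°, shortest Δλ = -102.25° (west) — does not cross 180°.
Leg 3: -4.34° → +137.35°, shortest Δλ = 141.69° (east) — does not cross 180°.
Leg 4: +137.35° → +120.89°, shortest Δλ = -16.46° (west) — does not cross 180°.
Leg 5: +120.89° → +89.25°, shortest Δλ = -31.64° (west) — does not cross 180°.
Leg 6: +89.25° → -76.30°, shortest Δλ = -165.55° (west) — does not cross 180°.
Total crossings: 0.

0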